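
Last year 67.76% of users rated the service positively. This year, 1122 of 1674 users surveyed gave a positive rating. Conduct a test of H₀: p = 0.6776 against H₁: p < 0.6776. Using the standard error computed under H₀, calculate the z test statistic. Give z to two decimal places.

p̂ = 1122/1674 ≈ 0.6703.
Standard error under H₀: √(0.6776×0.3224/1674) = 0.0114.
z = (0.6703 − 0.6776)/0.0114 = -0.0073/0.0114 = -0.64.

z = -0.64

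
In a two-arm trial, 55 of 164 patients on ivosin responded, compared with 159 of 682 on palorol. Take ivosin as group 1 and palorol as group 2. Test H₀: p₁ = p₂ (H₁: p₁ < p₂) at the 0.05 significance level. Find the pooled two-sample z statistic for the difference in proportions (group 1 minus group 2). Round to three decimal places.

z = 2.704

p̂₁ = 55/164 = 0.33537, p̂₂ = 159/682 = 0.23314.
Pooled p̂ = (55+159)/(164+682) = 214/846 = 0.25296.
SE = √(0.188969 × 0.00756384) = 0.03781.
z = (0.33537 − 0.23314)/0.03781 = 0.10223/0.03781 = 2.704.
p-value = P(Z < 2.704) ≈ 0.9966, so at α = 0.05 we fail to reject H₀.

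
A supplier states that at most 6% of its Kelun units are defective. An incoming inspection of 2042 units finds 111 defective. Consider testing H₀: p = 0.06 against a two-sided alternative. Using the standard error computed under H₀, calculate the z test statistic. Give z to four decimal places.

p̂ = 111/2042 = 0.05435847.
Under H₀, SE = √(0.06·0.94/2042) = √(2.762e-05) = 0.00525547.
z = (0.05435847 − 0.06)/0.00525547 = -0.00564153/0.00525547 = -1.0735.
Two-sided p-value ≈ 2·Φ(−1.073) = 0.2831.

z = -1.0735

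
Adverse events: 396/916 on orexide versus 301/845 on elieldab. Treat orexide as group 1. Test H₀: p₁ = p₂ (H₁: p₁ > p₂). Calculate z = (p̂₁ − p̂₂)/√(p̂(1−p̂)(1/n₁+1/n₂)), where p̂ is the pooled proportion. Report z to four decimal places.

z = 3.2626

p̂₁ = 396/916 = 0.4323144, p̂₂ = 301/845 = 0.3562130.
Pooled p̂ = (396+301)/(916+845) = 697/1761 = 0.3957978.
SE = √(0.239142 × 0.00227514) = 0.0233255.
z = (0.4323144 − 0.3562130)/0.0233255 = 0.0761014/0.0233255 = 3.2626.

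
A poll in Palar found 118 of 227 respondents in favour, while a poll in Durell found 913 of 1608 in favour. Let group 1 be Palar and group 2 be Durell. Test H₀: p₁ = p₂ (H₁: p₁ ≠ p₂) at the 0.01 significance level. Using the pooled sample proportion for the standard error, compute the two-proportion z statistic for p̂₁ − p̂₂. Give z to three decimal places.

z = -1.363

p̂₁ = 118/227 ≈ 0.519824, p̂₂ = 913/1608 ≈ 0.567786.
Pooled p̂ = (118+913)/(227+1608) = 1031/1835 = 0.561853.
SE = √(0.246174 × 0.00502718) = 0.035179.
z = (0.519824 − 0.567786)/0.035179 = -0.047962/0.035179 = -1.363.
p-value = 2·P(Z > 1.363) ≈ 0.1728. With α = 0.01, fail to reject H₀.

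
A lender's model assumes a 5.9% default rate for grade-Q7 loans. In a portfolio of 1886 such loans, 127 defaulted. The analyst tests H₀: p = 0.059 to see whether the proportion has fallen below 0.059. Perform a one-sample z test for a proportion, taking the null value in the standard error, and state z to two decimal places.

p̂ = 127/1886 = 0.0673.
Under H₀, SE = √(0.059·0.941/1886) = √(2.94374e-05) = 0.0054.
z = (0.0673 − 0.059)/0.0054 = 0.0083/0.0054 = 1.54.
p-value = P(Z < 1.537) ≈ 0.9378.

z = 1.54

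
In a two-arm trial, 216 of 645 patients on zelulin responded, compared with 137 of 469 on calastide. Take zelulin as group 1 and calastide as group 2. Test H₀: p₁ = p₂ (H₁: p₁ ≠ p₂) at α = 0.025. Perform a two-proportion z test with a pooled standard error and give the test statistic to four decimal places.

p̂₁ = 216/645 ≈ 0.334884, p̂₂ = 137/469 ≈ 0.292111.
Pooled p̂ = (216+137)/(645+469) = 353/1114 = 0.316876.
SE = √(0.216466 × 0.00368258) = 0.028234.
z = (0.334884 − 0.292111)/0.028234 = 0.042773/0.028234 = 1.5149.
Two-sided p-value ≈ 2·Φ(−1.515) = 0.1298, so at α = 0.025 we fail to reject H₀.

z = 1.5149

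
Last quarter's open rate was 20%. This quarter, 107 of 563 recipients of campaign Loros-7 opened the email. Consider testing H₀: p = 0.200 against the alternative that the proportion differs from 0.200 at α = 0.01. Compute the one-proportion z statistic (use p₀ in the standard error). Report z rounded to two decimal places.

p̂ = 107/563 = 0.1901.
SE = √(p₀(1−p₀)/n) = √(0.16/563) = 0.0169.
z = (0.1901 − 0.2)/0.0169 = -0.0099/0.0169 = -0.59.
p-value = 2·P(Z > 0.590) ≈ 0.5552, so at α = 0.01 we fail to reject H₀.

z = -0.59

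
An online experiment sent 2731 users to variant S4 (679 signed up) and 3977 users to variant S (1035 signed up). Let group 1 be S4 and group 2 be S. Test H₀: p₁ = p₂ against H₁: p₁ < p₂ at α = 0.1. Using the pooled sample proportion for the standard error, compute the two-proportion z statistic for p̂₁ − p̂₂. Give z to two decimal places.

p̂₁ = 679/2731 ≈ 0.2486, p̂₂ = 1035/3977 ≈ 0.2602.
Pooled p̂ = (679+1035)/(2731+3977) = 1714/6708 = 0.2555.
SE = √(0.190227 × 0.000617612) = 0.0108.
z = (0.2486 − 0.2602)/0.0108 = -0.0116/0.0108 = -1.07.
p-value = P(Z < -1.072) ≈ 0.1419, so at α = 0.1 we fail to reject H₀.

z = -1.07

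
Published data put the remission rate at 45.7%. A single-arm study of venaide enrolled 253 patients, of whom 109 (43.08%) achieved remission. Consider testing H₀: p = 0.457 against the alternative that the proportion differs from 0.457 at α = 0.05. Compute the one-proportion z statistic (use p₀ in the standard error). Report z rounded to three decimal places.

z = -0.836

p̂ = 109/253 = 0.43083.
Standard error under H₀: √(0.457×0.543/253) = 0.03132.
z = (0.43083 − 0.457)/0.03132 = -0.02617/0.03132 = -0.836.
Two-sided p-value ≈ 2·Φ(−0.836) = 0.4034. With α = 0.05, fail to reject H₀.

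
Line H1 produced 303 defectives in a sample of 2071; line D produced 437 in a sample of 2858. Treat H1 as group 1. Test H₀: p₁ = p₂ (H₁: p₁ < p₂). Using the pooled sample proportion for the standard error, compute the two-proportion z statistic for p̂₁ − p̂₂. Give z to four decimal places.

z = -0.6401

p̂₁ = 303/2071 = 0.146306, p̂₂ = 437/2858 = 0.152904.
Pooled p̂ = (303+437)/(2071+2858) = 740/4929 = 0.150132.
SE = √(p̂(1−p̂)(1/n₁+1/n₂)) = √(0.150132·0.849868·0.000832754) = √(0.000106253) = 0.010308.
z = (0.146306 − 0.152904)/0.010308 = -0.006598/0.010308 = -0.6401.
p-value = P(Z < -0.640) ≈ 0.2611.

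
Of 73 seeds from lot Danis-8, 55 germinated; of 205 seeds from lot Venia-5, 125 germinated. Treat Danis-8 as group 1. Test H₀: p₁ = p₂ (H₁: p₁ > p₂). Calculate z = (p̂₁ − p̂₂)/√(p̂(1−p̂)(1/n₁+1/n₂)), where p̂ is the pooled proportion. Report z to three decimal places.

z = 2.206

p̂₁ = 55/73 ≈ 0.75342, p̂₂ = 125/205 ≈ 0.60976.
Pooled p̂ = (55+125)/(73+205) = 180/278 = 0.64748.
SE = √(0.228249 × 0.0185767) = 0.06512.
z = (0.75342 − 0.60976)/0.06512 = 0.14366/0.06512 = 2.206.
p-value = P(Z > 2.206) ≈ 0.0137.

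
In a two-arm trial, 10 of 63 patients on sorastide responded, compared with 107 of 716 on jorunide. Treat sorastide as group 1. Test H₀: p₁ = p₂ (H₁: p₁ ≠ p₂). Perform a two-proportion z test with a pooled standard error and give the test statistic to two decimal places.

p̂₁ = 10/63 = 0.1587, p̂₂ = 107/716 = 0.1494.
Pooled p̂ = (10+107)/(63+716) = 117/779 = 0.1502.
SE = √(p̂(1−p̂)(1/n₁+1/n₂)) = √(0.1502·0.8498·0.0172697) = √(0.00220421) = 0.0469.
z = (0.1587 − 0.1494)/0.0469 = 0.0093/0.0469 = 0.20.
p-value = 2·P(Z > 0.198) ≈ 0.8432.

z = 0.20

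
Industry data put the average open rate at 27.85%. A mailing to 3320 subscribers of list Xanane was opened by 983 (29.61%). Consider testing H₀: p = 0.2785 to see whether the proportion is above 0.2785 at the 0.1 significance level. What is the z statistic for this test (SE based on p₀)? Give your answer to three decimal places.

p̂ = 983/3320 = 0.29608.
Standard error under H₀: √(0.2785×0.7215/3320) = 0.00778.
z = (0.29608 − 0.2785)/0.00778 = 0.01758/0.00778 = 2.260.
p-value = P(Z > 2.260) ≈ 0.0119, so at α = 0.1 we reject H₀.

z = 2.260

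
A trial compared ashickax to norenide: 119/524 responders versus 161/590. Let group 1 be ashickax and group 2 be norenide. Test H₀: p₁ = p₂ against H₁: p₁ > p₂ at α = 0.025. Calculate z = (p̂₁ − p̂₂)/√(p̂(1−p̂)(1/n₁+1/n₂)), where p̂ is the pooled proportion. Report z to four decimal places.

z = -1.7582

p̂₁ = 119/524 ≈ 0.227099, p̂₂ = 161/590 ≈ 0.272881.
Pooled p̂ = (119+161)/(524+590) = 280/1114 = 0.251346.
SE = √(p̂(1−p̂)(1/n₁+1/n₂)) = √(0.251346·0.748654·0.00360331) = √(0.00067804) = 0.026039.
z = (0.227099 − 0.272881)/0.026039 = -0.045782/0.026039 = -1.7582.
p-value = P(Z > -1.758) ≈ 0.9606; since p > α = 0.025, fail to reject H₀.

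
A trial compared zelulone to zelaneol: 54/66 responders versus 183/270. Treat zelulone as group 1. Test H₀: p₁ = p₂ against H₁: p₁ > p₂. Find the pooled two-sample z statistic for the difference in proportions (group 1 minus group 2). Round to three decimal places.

z = 2.243

p̂₁ = 54/66 ≈ 0.81818, p̂₂ = 183/270 ≈ 0.67778.
Pooled p̂ = (54+183)/(66+270) = 237/336 = 0.70536.
SE = √(0.207828 × 0.0188552) = 0.06260.
z = (0.81818 − 0.67778)/0.06260 = 0.14040/0.06260 = 2.243.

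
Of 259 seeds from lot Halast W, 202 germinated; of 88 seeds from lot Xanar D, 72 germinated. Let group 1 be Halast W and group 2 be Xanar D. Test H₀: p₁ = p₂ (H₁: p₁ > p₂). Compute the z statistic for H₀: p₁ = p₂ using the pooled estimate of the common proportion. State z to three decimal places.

z = -0.761

p̂₁ = 202/259 ≈ 0.77992, p̂₂ = 72/88 ≈ 0.81818.
Pooled p̂ = (202+72)/(259+88) = 274/347 = 0.78963.
SE = √(0.166117 × 0.0152246) = 0.05029.
z = (0.77992 − 0.81818)/0.05029 = -0.03826/0.05029 = -0.761.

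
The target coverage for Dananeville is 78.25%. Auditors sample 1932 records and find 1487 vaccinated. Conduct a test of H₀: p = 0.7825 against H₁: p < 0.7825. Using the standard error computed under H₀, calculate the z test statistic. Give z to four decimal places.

z = -1.3671

p̂ = 1487/1932 = 0.7696687.
Standard error under H₀: √(0.7825×0.2175/1932) = 0.0093857.
z = (0.7696687 − 0.7825)/0.0093857 = -0.0128313/0.0093857 = -1.3671.
p-value = P(Z < -1.367) ≈ 0.0858.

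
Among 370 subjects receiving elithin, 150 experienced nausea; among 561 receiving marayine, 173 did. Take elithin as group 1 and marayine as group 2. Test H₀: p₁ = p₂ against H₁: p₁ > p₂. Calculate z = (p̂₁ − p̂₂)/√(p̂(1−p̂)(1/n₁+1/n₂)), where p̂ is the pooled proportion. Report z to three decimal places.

z = 3.044

p̂₁ = 150/370 = 0.40541, p̂₂ = 173/561 = 0.30838.
Pooled p̂ = (150+173)/(370+561) = 323/931 = 0.34694.
SE = √(0.226572 × 0.00448523) = 0.03188.
z = (0.40541 − 0.30838)/0.03188 = 0.09703/0.03188 = 3.044.
p-value = P(Z > 3.044) ≈ 0.0012.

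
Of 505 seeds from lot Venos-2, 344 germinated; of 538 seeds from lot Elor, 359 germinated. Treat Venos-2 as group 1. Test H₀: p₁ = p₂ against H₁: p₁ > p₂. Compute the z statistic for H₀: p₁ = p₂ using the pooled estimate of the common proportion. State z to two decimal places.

p̂₁ = 344/505 ≈ 0.6812, p̂₂ = 359/538 ≈ 0.6673.
Pooled p̂ = (344+359)/(505+538) = 703/1043 = 0.6740.
SE = √(p̂(1−p̂)(1/n₁+1/n₂)) = √(0.6740·0.3260·0.00383893) = √(0.000843483) = 0.0290.
z = (0.6812 − 0.6673)/0.0290 = 0.0139/0.0290 = 0.48.
p-value = P(Z > 0.479) ≈ 0.3161.

z = 0.48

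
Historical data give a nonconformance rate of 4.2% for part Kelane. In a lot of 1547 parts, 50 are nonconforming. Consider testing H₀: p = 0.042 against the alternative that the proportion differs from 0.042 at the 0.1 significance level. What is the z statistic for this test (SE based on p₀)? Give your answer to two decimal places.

z = -1.90

p̂ = 50/1547 = 0.0323.
SE = √(p₀(1−p₀)/n) = √(0.040236/1547) = 0.0051.
z = (0.0323 − 0.042)/0.0051 = -0.0097/0.0051 = -1.90.
p-value = 2·P(Z > 1.898) ≈ 0.0577. With α = 0.1, reject H₀.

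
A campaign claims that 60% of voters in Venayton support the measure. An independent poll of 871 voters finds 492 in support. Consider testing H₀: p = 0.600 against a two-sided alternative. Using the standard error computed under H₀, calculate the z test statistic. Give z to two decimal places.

z = -2.12

p̂ = 492/871 ≈ 0.56487.
Standard error under H₀: √(0.6×0.4/871) = 0.01660.
z = (0.56487 − 0.6)/0.01660 = -0.03513/0.01660 = -2.12.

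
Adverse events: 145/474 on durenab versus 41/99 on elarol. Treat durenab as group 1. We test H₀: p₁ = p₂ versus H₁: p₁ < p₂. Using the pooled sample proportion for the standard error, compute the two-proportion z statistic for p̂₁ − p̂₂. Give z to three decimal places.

z = -2.092

p̂₁ = 145/474 ≈ 0.30591, p̂₂ = 41/99 ≈ 0.41414.
Pooled p̂ = (145+41)/(474+99) = 186/573 = 0.32461.
SE = √(0.219237 × 0.0122107) = 0.05174.
z = (0.30591 − 0.41414)/0.05174 = -0.10823/0.05174 = -2.092.
p-value = P(Z < -2.092) ≈ 0.0182.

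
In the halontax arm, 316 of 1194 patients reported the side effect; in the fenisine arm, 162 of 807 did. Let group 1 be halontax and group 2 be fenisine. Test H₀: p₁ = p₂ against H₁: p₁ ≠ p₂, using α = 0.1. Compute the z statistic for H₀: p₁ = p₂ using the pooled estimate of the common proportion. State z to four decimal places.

p̂₁ = 316/1194 = 0.2646566, p̂₂ = 162/807 = 0.2007435.
Pooled p̂ = (316+162)/(1194+807) = 478/2001 = 0.2388806.
SE = √(p̂(1−p̂)(1/n₁+1/n₂)) = √(0.2388806·0.7611194·0.00207668) = √(0.000377575) = 0.0194313.
z = (0.2646566 − 0.2007435)/0.0194313 = 0.0639131/0.0194313 = 3.2892.
p-value = 2·P(Z > 3.289) ≈ 0.0010; since p < α = 0.1, reject H₀.

z = 3.2892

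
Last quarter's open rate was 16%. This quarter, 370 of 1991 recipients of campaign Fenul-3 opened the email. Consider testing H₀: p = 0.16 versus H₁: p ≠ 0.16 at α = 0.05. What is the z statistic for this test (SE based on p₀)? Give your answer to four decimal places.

p̂ = 370/1991 ≈ 0.185836.
Under H₀, SE = √(0.16·0.84/1991) = √(6.75038e-05) = 0.008216.
z = (0.185836 − 0.16)/0.008216 = 0.025836/0.008216 = 3.1446.
p-value = 2·P(Z > 3.145) ≈ 0.0017. With α = 0.05, reject H₀.

z = 3.1446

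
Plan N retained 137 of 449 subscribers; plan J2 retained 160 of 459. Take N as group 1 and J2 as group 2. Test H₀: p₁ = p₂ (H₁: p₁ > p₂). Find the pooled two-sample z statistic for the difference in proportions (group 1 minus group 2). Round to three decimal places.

p̂₁ = 137/449 ≈ 0.30512, p̂₂ = 160/459 ≈ 0.34858.
Pooled p̂ = (137+160)/(449+459) = 297/908 = 0.32709.
SE = √(0.220103 × 0.00440582) = 0.03114.
z = (0.30512 − 0.34858)/0.03114 = -0.04346/0.03114 = -1.396.
p-value = P(Z > -1.396) ≈ 0.9186.

z = -1.396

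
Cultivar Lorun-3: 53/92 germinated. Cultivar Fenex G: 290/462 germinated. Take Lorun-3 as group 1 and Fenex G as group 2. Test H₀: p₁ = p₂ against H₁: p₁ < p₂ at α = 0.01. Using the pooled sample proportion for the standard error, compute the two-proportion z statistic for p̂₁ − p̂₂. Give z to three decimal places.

z = -0.931

p̂₁ = 53/92 = 0.57609, p̂₂ = 290/462 = 0.62771.
Pooled p̂ = (53+290)/(92+462) = 343/554 = 0.61913.
SE = √(0.235807 × 0.0130341) = 0.05544.
z = (0.57609 − 0.62771)/0.05544 = -0.05162/0.05544 = -0.931.
p-value = P(Z < -0.931) ≈ 0.1759, so at α = 0.01 we fail to reject H₀.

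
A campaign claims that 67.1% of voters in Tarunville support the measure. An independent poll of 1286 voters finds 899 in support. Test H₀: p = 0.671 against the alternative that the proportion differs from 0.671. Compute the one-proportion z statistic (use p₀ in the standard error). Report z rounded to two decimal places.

z = 2.14

p̂ = 899/1286 ≈ 0.69907.
SE = √(p₀(1−p₀)/n) = √(0.22076/1286) = 0.01310.
z = (0.69907 − 0.671)/0.01310 = 0.02807/0.01310 = 2.14.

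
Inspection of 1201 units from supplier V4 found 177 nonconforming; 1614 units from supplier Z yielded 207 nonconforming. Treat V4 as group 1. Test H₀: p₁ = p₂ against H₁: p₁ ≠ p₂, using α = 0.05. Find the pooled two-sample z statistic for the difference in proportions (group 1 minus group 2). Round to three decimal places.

p̂₁ = 177/1201 = 0.147377, p̂₂ = 207/1614 = 0.128253.
Pooled p̂ = (177+207)/(1201+1614) = 384/2815 = 0.136412.
SE = √(0.117804 × 0.00145222) = 0.013080.
z = (0.147377 − 0.128253)/0.013080 = 0.019124/0.013080 = 1.462.
p-value = 2·P(Z > 1.462) ≈ 0.1437; since p > α = 0.05, fail to reject H₀.

z = 1.462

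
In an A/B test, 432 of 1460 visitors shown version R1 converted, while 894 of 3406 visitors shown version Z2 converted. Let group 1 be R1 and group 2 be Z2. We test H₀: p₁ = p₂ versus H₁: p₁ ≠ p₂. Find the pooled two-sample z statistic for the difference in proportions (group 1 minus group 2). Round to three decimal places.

p̂₁ = 432/1460 = 0.295890, p̂₂ = 894/3406 = 0.262478.
Pooled p̂ = (432+894)/(1460+3406) = 1326/4866 = 0.272503.
SE = √(p̂(1−p̂)(1/n₁+1/n₂)) = √(0.272503·0.727497·0.000978531) = √(0.000193989) = 0.013928.
z = (0.295890 − 0.262478)/0.013928 = 0.033412/0.013928 = 2.399.

z = 2.399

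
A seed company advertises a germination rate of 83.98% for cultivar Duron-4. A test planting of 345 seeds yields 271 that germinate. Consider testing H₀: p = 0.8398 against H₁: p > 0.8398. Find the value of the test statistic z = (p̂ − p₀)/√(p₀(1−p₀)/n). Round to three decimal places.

z = -2.749

p̂ = 271/345 = 0.78551.
Standard error under H₀: √(0.8398×0.1602/345) = 0.01975.
z = (0.78551 − 0.8398)/0.01975 = -0.05429/0.01975 = -2.749.
p-value = P(Z > -2.749) ≈ 0.9970.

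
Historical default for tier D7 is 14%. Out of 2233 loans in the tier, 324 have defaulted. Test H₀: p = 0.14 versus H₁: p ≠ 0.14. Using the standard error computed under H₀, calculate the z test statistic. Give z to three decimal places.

z = 0.694

p̂ = 324/2233 = 0.145096.
SE = √(p₀(1−p₀)/n) = √(0.1204/2233) = 0.007343.
z = (0.145096 − 0.14)/0.007343 = 0.005096/0.007343 = 0.694.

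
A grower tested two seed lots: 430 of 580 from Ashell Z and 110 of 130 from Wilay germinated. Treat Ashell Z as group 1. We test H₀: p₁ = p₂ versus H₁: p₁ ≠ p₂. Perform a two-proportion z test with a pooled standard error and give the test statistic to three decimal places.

p̂₁ = 430/580 = 0.74138, p̂₂ = 110/130 = 0.84615.
Pooled p̂ = (430+110)/(580+130) = 540/710 = 0.76056.
SE = √(0.182107 × 0.00941645) = 0.04141.
z = (0.74138 − 0.84615)/0.04141 = -0.10477/0.04141 = -2.530.

z = -2.530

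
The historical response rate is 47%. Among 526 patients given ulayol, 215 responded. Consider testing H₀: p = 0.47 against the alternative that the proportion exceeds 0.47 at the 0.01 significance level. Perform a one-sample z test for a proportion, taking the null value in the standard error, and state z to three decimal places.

z = -2.815

p̂ = 215/526 ≈ 0.40875.
Under H₀, SE = √(0.47·0.53/526) = √(0.000473574) = 0.02176.
z = (0.40875 − 0.47)/0.02176 = -0.06125/0.02176 = -2.815.
p-value = P(Z > -2.815) ≈ 0.9976; since p > α = 0.01, fail to reject H₀.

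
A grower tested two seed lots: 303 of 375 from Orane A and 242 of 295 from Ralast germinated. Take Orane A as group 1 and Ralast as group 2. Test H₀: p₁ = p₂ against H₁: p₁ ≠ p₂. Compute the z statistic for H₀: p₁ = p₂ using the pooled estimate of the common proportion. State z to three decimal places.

p̂₁ = 303/375 ≈ 0.80800, p̂₂ = 242/295 ≈ 0.82034.
Pooled p̂ = (303+242)/(375+295) = 545/670 = 0.81343.
SE = √(p̂(1−p̂)(1/n₁+1/n₂)) = √(0.81343·0.18657·0.0060565) = √(0.000919133) = 0.03032.
z = (0.80800 − 0.82034)/0.03032 = -0.01234/0.03032 = -0.407.
p-value = 2·P(Z > 0.407) ≈ 0.6840.

z = -0.407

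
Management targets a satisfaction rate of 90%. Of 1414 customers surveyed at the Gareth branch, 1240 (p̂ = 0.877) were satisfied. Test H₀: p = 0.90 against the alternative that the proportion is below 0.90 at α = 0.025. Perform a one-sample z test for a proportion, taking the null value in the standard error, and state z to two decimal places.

z = -2.89

p̂ = 1240/1414 ≈ 0.8769.
SE = √(p₀(1−p₀)/n) = √(0.09/1414) = 0.0080.
z = (0.8769 − 0.9)/0.0080 = -0.0231/0.0080 = -2.89.
p-value = P(Z < -2.890) ≈ 0.0019, so at α = 0.025 we reject H₀.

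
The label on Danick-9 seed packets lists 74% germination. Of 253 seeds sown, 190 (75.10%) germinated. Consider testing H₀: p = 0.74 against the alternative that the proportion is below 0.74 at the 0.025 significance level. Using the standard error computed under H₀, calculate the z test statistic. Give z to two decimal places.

p̂ = 190/253 = 0.7510.
Standard error under H₀: √(0.74×0.26/253) = 0.0276.
z = (0.7510 − 0.74)/0.0276 = 0.0110/0.0276 = 0.40.
p-value = P(Z < 0.398) ≈ 0.6549; since p > α = 0.025, fail to reject H₀.

z = 0.40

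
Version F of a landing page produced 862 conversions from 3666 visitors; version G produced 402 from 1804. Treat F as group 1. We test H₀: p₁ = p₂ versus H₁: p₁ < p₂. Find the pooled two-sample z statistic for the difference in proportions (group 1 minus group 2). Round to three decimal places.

p̂₁ = 862/3666 = 0.23513, p̂₂ = 402/1804 = 0.22284.
Pooled p̂ = (862+402)/(3666+1804) = 1264/5470 = 0.23108.
SE = √(0.177681 × 0.000827101) = 0.01212.
z = (0.23513 − 0.22284)/0.01212 = 0.01229/0.01212 = 1.014.

z = 1.014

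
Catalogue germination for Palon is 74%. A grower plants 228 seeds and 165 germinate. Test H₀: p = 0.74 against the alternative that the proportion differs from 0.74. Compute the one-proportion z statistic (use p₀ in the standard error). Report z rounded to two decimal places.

z = -0.56

p̂ = 165/228 ≈ 0.7237.
Under H₀, SE = √(0.74·0.26/228) = √(0.00084386) = 0.0290.
z = (0.7237 − 0.74)/0.0290 = -0.0163/0.0290 = -0.56.
Two-sided p-value ≈ 2·Φ(−0.562) = 0.5743.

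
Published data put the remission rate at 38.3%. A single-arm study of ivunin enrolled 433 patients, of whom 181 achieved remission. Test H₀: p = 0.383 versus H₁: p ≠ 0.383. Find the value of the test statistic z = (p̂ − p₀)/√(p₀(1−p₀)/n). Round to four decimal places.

z = 1.4988

p̂ = 181/433 ≈ 0.418014.
Under H₀, SE = √(0.383·0.617/433) = √(0.000545753) = 0.023361.
z = (0.418014 − 0.383)/0.023361 = 0.035014/0.023361 = 1.4988.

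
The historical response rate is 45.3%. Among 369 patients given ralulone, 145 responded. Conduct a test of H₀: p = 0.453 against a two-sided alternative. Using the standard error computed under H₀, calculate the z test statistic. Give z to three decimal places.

p̂ = 145/369 = 0.392954.
SE = √(p₀(1−p₀)/n) = √(0.24779/369) = 0.025914.
z = (0.392954 − 0.453)/0.025914 = -0.060046/0.025914 = -2.317.

z = -2.317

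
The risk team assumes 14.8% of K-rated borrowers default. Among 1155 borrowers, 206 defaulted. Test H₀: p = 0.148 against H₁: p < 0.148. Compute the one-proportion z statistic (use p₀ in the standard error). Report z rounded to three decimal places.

z = 2.905

p̂ = 206/1155 = 0.178355.
Under H₀, SE = √(0.148·0.852/1155) = √(0.000109174) = 0.010449.
z = (0.178355 − 0.148)/0.010449 = 0.030355/0.010449 = 2.905.
p-value = P(Z < 2.905) ≈ 0.9982.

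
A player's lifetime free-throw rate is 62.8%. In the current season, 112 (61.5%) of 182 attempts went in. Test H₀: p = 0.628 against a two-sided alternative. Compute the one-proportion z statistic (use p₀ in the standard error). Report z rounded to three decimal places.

z = -0.352

p̂ = 112/182 = 0.61538.
Standard error under H₀: √(0.628×0.372/182) = 0.03583.
z = (0.61538 − 0.628)/0.03583 = -0.01262/0.03583 = -0.352.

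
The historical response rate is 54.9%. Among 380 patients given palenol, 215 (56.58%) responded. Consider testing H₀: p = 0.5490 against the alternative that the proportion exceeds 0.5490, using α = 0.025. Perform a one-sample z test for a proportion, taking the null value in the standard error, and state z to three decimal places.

z = 0.658

p̂ = 215/380 ≈ 0.56579.
Standard error under H₀: √(0.549×0.451/380) = 0.02553.
z = (0.56579 − 0.549)/0.02553 = 0.01679/0.02553 = 0.658.
p-value = P(Z > 0.658) ≈ 0.2554. With α = 0.025, fail to reject H₀.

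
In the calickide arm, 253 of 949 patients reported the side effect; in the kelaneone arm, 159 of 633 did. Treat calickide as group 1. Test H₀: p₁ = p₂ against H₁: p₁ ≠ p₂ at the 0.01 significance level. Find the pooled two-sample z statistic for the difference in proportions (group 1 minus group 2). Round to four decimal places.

p̂₁ = 253/949 = 0.266596, p̂₂ = 159/633 = 0.251185.
Pooled p̂ = (253+159)/(949+633) = 412/1582 = 0.260430.
SE = √(0.192606 × 0.00263352) = 0.022522.
z = (0.266596 − 0.251185)/0.022522 = 0.015411/0.022522 = 0.6843.
p-value = 2·P(Z > 0.684) ≈ 0.4938; since p > α = 0.01, fail to reject H₀.

z = 0.6843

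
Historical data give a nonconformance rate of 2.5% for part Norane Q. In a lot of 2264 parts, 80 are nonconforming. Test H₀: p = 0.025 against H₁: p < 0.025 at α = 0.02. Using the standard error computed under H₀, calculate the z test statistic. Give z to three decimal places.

z = 3.150

p̂ = 80/2264 ≈ 0.035336.
SE = √(p₀(1−p₀)/n) = √(0.024375/2264) = 0.003281.
z = (0.035336 − 0.025)/0.003281 = 0.010336/0.003281 = 3.150.
p-value = P(Z < 3.150) ≈ 0.9992. With α = 0.02, fail to reject H₀.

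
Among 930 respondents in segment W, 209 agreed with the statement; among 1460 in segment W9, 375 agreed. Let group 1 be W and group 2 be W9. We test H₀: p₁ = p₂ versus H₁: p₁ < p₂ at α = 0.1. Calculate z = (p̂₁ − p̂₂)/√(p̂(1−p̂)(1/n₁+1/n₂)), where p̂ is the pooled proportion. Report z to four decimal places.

z = -1.7816

p̂₁ = 209/930 = 0.224731, p̂₂ = 375/1460 = 0.256849.
Pooled p̂ = (209+375)/(930+1460) = 584/2390 = 0.244351.
SE = √(p̂(1−p̂)(1/n₁+1/n₂)) = √(0.244351·0.755649·0.0017602) = √(0.00032501) = 0.018028.
z = (0.224731 − 0.256849)/0.018028 = -0.032118/0.018028 = -1.7816.
p-value = P(Z < -1.782) ≈ 0.0374. With α = 0.1, reject H₀.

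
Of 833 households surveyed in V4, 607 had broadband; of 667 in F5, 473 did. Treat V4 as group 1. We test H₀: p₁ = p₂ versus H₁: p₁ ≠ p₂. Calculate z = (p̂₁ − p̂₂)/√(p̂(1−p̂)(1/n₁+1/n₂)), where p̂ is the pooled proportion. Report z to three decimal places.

p̂₁ = 607/833 = 0.72869, p̂₂ = 473/667 = 0.70915.
Pooled p̂ = (607+473)/(833+667) = 1080/1500 = 0.72000.
SE = √(p̂(1−p̂)(1/n₁+1/n₂)) = √(0.72000·0.28000·0.00269973) = √(0.000544266) = 0.02333.
z = (0.72869 − 0.70915)/0.02333 = 0.01954/0.02333 = 0.838.

z = 0.838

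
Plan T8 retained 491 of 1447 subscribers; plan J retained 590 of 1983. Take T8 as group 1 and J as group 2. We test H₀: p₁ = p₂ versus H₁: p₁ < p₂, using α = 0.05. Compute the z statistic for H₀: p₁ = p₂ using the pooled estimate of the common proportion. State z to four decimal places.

z = 2.6020

p̂₁ = 491/1447 = 0.339323, p̂₂ = 590/1983 = 0.297529.
Pooled p̂ = (491+590)/(1447+1983) = 1081/3430 = 0.315160.
SE = √(0.215834 × 0.00119537) = 0.016062.
z = (0.339323 − 0.297529)/0.016062 = 0.041794/0.016062 = 2.6020.
p-value = P(Z < 2.602) ≈ 0.9954, so at α = 0.05 we fail to reject H₀.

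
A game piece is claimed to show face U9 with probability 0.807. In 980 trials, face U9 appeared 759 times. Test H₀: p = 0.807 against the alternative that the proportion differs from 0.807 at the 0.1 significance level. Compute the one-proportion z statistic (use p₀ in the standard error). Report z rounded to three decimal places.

z = -2.579

p̂ = 759/980 = 0.774490.
Under H₀, SE = √(0.807·0.193/980) = √(0.00015893) = 0.012607.
z = (0.774490 − 0.807)/0.012607 = -0.032510/0.012607 = -2.579.
p-value = 2·P(Z > 2.579) ≈ 0.0099; since p < α = 0.1, reject H₀.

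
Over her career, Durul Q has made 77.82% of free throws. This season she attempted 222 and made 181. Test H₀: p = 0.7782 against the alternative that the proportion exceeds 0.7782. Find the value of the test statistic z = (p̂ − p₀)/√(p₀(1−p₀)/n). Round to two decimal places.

z = 1.33

p̂ = 181/222 ≈ 0.8153.
Under H₀, SE = √(0.7782·0.2218/222) = √(0.000777499) = 0.0279.
z = (0.8153 − 0.7782)/0.0279 = 0.0371/0.0279 = 1.33.
p-value = P(Z > 1.331) ≈ 0.0916.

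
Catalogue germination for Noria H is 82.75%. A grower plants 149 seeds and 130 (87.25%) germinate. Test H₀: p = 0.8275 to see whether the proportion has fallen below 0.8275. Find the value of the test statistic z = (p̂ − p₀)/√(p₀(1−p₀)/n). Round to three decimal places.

p̂ = 130/149 = 0.87248.
SE = √(p₀(1−p₀)/n) = √(0.14274/149) = 0.03095.
z = (0.87248 − 0.8275)/0.03095 = 0.04498/0.03095 = 1.453.

z = 1.453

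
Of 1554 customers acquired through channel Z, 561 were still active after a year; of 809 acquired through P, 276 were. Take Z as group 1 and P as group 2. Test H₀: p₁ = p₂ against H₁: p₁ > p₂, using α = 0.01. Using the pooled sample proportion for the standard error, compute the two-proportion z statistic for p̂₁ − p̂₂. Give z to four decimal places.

z = 0.9569

p̂₁ = 561/1554 ≈ 0.361004, p̂₂ = 276/809 ≈ 0.341162.
Pooled p̂ = (561+276)/(1554+809) = 837/2363 = 0.354211.
SE = √(p̂(1−p̂)(1/n₁+1/n₂)) = √(0.354211·0.645789·0.00187959) = √(0.000429949) = 0.020735.
z = (0.361004 − 0.341162)/0.020735 = 0.019842/0.020735 = 0.9569.
p-value = P(Z > 0.957) ≈ 0.1693, so at α = 0.01 we fail to reject H₀.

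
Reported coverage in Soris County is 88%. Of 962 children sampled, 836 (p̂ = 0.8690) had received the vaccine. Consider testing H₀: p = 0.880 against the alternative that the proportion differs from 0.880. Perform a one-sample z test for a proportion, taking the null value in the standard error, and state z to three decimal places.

z = -1.048

p̂ = 836/962 ≈ 0.86902.
Standard error under H₀: √(0.88×0.12/962) = 0.01048.
z = (0.86902 − 0.88)/0.01048 = -0.01098/0.01048 = -1.048.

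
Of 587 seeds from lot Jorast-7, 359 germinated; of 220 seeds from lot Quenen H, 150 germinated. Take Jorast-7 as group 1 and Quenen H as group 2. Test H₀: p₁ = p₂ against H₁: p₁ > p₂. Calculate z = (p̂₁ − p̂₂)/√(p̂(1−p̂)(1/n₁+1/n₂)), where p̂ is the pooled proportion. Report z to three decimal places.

z = -1.841

p̂₁ = 359/587 = 0.61158, p̂₂ = 150/220 = 0.68182.
Pooled p̂ = (359+150)/(587+220) = 509/807 = 0.63073.
SE = √(0.232909 × 0.00624903) = 0.03815.
z = (0.61158 − 0.68182)/0.03815 = -0.07024/0.03815 = -1.841.
p-value = P(Z > -1.841) ≈ 0.9672.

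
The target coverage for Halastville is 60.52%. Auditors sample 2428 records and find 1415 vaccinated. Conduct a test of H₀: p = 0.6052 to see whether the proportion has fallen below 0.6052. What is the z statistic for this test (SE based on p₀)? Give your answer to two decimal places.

z = -2.26

p̂ = 1415/2428 = 0.5828.
Under H₀, SE = √(0.6052·0.3948/2428) = √(9.84073e-05) = 0.0099.
z = (0.5828 − 0.6052)/0.0099 = -0.0224/0.0099 = -2.26.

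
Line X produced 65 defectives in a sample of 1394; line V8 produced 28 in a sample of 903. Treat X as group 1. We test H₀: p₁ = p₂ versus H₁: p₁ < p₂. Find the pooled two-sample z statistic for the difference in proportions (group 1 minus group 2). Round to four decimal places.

p̂₁ = 65/1394 ≈ 0.0466284, p̂₂ = 28/903 ≈ 0.0310078.
Pooled p̂ = (65+28)/(1394+903) = 93/2297 = 0.0404876.
SE = √(0.0388483 × 0.00182478) = 0.0084196.
z = (0.0466284 − 0.0310078)/0.0084196 = 0.0156206/0.0084196 = 1.8553.

z = 1.8553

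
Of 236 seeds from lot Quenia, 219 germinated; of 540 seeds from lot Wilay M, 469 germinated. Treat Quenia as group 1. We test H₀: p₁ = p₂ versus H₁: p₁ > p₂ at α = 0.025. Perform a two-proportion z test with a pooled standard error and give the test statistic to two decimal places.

p̂₁ = 219/236 = 0.92797, p̂₂ = 469/540 = 0.86852.
Pooled p̂ = (219+469)/(236+540) = 688/776 = 0.88660.
SE = √(p̂(1−p̂)(1/n₁+1/n₂)) = √(0.88660·0.11340·0.00608914) = √(0.000612215) = 0.02474.
z = (0.92797 − 0.86852)/0.02474 = 0.05945/0.02474 = 2.40.
p-value = P(Z > 2.403) ≈ 0.0081; since p < α = 0.025, reject H₀.

z = 2.40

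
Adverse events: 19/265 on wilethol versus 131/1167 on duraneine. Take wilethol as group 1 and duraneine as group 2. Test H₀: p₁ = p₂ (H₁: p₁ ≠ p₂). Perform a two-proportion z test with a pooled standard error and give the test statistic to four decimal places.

z = -1.9462

p̂₁ = 19/265 = 0.0716981, p̂₂ = 131/1167 = 0.1122536.
Pooled p̂ = (19+131)/(265+1167) = 150/1432 = 0.1047486.
SE = √(p̂(1−p̂)(1/n₁+1/n₂)) = √(0.1047486·0.8952514·0.00463048) = √(0.00043423) = 0.0208382.
z = (0.0716981 − 0.1122536)/0.0208382 = -0.0405555/0.0208382 = -1.9462.
Two-sided p-value ≈ 2·Φ(−1.946) = 0.0516.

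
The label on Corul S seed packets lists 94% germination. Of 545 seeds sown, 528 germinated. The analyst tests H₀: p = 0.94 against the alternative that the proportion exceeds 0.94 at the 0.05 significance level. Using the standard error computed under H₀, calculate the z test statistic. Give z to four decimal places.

p̂ = 528/545 ≈ 0.9688073.
Standard error under H₀: √(0.94×0.06/545) = 0.0101728.
z = (0.9688073 − 0.94)/0.0101728 = 0.0288073/0.0101728 = 2.8318.
p-value = P(Z > 2.832) ≈ 0.0023, so at α = 0.05 we reject H₀.

z = 2.8318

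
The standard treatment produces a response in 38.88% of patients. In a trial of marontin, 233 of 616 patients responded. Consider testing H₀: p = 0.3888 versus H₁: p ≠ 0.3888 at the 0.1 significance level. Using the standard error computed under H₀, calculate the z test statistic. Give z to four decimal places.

p̂ = 233/616 ≈ 0.378247.
Standard error under H₀: √(0.3888×0.6112/616) = 0.019641.
z = (0.378247 − 0.3888)/0.019641 = -0.010553/0.019641 = -0.5373.
Two-sided p-value ≈ 2·Φ(−0.537) = 0.5911, so at α = 0.1 we fail to reject H₀.

z = -0.5373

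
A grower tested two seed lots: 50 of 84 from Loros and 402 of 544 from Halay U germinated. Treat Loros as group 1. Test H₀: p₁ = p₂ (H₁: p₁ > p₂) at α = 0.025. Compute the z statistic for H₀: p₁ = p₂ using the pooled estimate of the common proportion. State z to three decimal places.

p̂₁ = 50/84 ≈ 0.59524, p̂₂ = 402/544 ≈ 0.73897.
Pooled p̂ = (50+402)/(84+544) = 452/628 = 0.71975.
SE = √(p̂(1−p̂)(1/n₁+1/n₂)) = √(0.71975·0.28025·0.013743) = √(0.00277213) = 0.05265.
z = (0.59524 − 0.73897)/0.05265 = -0.14373/0.05265 = -2.730.
p-value = P(Z > -2.730) ≈ 0.9968, so at α = 0.025 we fail to reject H₀.

z = -2.730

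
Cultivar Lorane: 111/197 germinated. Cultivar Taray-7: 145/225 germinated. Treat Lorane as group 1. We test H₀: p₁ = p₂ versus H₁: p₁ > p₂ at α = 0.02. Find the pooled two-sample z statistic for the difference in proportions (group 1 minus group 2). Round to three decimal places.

z = -1.699

p̂₁ = 111/197 ≈ 0.56345, p̂₂ = 145/225 ≈ 0.64444.
Pooled p̂ = (111+145)/(197+225) = 256/422 = 0.60664.
SE = √(p̂(1−p̂)(1/n₁+1/n₂)) = √(0.60664·0.39336·0.00952059) = √(0.00227189) = 0.04766.
z = (0.56345 − 0.64444)/0.04766 = -0.08099/0.04766 = -1.699.
p-value = P(Z > -1.699) ≈ 0.9554. With α = 0.02, fail to reject H₀.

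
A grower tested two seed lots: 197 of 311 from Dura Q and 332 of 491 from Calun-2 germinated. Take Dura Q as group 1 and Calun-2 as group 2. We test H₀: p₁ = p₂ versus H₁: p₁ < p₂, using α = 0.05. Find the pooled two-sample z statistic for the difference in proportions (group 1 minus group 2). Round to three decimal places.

z = -1.244

p̂₁ = 197/311 ≈ 0.63344, p̂₂ = 332/491 ≈ 0.67617.
Pooled p̂ = (197+332)/(311+491) = 529/802 = 0.65960.
SE = √(p̂(1−p̂)(1/n₁+1/n₂)) = √(0.65960·0.34040·0.00525209) = √(0.00117924) = 0.03434.
z = (0.63344 − 0.67617)/0.03434 = -0.04273/0.03434 = -1.244.
p-value = P(Z < -1.244) ≈ 0.1067, so at α = 0.05 we fail to reject H₀.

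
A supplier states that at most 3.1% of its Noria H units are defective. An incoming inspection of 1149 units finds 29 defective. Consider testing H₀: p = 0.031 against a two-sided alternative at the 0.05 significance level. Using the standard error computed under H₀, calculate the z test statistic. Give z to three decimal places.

p̂ = 29/1149 ≈ 0.02524.
Standard error under H₀: √(0.031×0.969/1149) = 0.00511.
z = (0.02524 − 0.031)/0.00511 = -0.00576/0.00511 = -1.127.
Two-sided p-value ≈ 2·Φ(−1.127) = 0.2599. With α = 0.05, fail to reject H₀.

z = -1.127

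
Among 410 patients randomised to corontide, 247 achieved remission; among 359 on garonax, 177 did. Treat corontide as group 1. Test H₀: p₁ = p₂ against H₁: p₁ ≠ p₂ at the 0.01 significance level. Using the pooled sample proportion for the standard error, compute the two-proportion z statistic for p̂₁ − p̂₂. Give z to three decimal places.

z = 3.043

p̂₁ = 247/410 = 0.60244, p̂₂ = 177/359 = 0.49304.
Pooled p̂ = (247+177)/(410+359) = 424/769 = 0.55137.
SE = √(p̂(1−p̂)(1/n₁+1/n₂)) = √(0.55137·0.44863·0.00522454) = √(0.00129235) = 0.03595.
z = (0.60244 − 0.49304)/0.03595 = 0.10940/0.03595 = 3.043.
Two-sided p-value ≈ 2·Φ(−3.043) = 0.0023. With α = 0.01, reject H₀.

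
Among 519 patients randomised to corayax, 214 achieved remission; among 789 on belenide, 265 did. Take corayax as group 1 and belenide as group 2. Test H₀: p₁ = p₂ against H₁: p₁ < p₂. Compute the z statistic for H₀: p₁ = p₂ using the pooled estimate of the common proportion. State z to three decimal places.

z = 2.808

p̂₁ = 214/519 = 0.41233, p̂₂ = 265/789 = 0.33587.
Pooled p̂ = (214+265)/(519+789) = 479/1308 = 0.36621.
SE = √(p̂(1−p̂)(1/n₁+1/n₂)) = √(0.36621·0.63379·0.00319421) = √(0.000741375) = 0.02723.
z = (0.41233 − 0.33587)/0.02723 = 0.07646/0.02723 = 2.808.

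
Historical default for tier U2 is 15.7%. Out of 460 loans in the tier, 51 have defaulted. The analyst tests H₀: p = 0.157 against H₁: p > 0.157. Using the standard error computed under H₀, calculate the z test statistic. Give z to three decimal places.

p̂ = 51/460 = 0.11087.
Standard error under H₀: √(0.157×0.843/460) = 0.01696.
z = (0.11087 − 0.157)/0.01696 = -0.04613/0.01696 = -2.720.
p-value = P(Z > -2.720) ≈ 0.9967.

z = -2.720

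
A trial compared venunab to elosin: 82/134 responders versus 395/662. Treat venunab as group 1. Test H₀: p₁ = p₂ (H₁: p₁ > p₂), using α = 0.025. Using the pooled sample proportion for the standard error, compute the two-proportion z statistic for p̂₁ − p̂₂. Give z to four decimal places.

p̂₁ = 82/134 ≈ 0.611940, p̂₂ = 395/662 ≈ 0.596677.
Pooled p̂ = (82+395)/(134+662) = 477/796 = 0.599246.
SE = √(p̂(1−p̂)(1/n₁+1/n₂)) = √(0.599246·0.400754·0.00897326) = √(0.00215493) = 0.046421.
z = (0.611940 − 0.596677)/0.046421 = 0.015263/0.046421 = 0.3288.
p-value = P(Z > 0.329) ≈ 0.3712. With α = 0.025, fail to reject H₀.

z = 0.3288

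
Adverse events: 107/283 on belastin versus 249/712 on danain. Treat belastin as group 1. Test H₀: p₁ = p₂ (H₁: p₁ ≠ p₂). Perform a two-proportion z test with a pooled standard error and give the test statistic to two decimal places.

z = 0.84

p̂₁ = 107/283 ≈ 0.3781, p̂₂ = 249/712 ≈ 0.3497.
Pooled p̂ = (107+249)/(283+712) = 356/995 = 0.3578.
SE = √(p̂(1−p̂)(1/n₁+1/n₂)) = √(0.3578·0.6422·0.00493806) = √(0.00113465) = 0.0337.
z = (0.3781 − 0.3497)/0.0337 = 0.0284/0.0337 = 0.84.
Two-sided p-value ≈ 2·Φ(−0.842) = 0.3996.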